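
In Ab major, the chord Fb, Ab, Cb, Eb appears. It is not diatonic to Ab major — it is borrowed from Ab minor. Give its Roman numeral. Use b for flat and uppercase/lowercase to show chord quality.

The root Fb is the lowered 6th scale degree — diatonically Ab major has F there. The diatonic chord on degree 6 would be Fm (vi), but Fb–Ab–Cb–Eb is the major-seventh chord from Ab minor. As a borrowed chord it is labeled bVImaj7.

bVImaj7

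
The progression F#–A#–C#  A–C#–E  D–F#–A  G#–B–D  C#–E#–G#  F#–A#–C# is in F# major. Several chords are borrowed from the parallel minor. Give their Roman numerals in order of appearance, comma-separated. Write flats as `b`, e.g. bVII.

bIII, bVI, ii°

F# major has the diatonic set F#, G#m, A#m, B, C#, D#m, E#dim. F#–A#–C# = F# and C#–E#–G# = C# are both diatonic. But A–C#–E is foreign: the diatonic iii on degree 3 is A#m, whereas A comes from F# minor. It is labeled bIII. D–F#–A doesn't fit — on degree 6 F# major would have D#m (vi). D is the degree-6 chord of F# minor, so it is the borrowed bVI. G#–B–D doesn't fit — on degree 2 F# major would have G#m (ii). G#dim is the degree-2 chord of F# minor, so it is the borrowed ii°.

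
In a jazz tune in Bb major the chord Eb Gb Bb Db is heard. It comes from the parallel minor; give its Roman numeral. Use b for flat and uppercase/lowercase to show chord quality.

Eb is scale degree 4 in Bb major. The diatonic chord on degree 4 would be Eb (IV), but Eb–Gb–Bb–Db is the minor-seventh chord from Bb minor. As a borrowed chord it is labeled iv7.

iv7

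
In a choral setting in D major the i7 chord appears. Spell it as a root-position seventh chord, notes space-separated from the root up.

The root, D, is scale degree 1 — the same note in D major and D minor; only the chord quality changes. In D minor the chord on D is D–F–A–C.

D F A C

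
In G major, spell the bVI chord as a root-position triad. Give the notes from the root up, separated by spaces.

Eb G Bb

Scale degree 6 in G major is E. bVI uses the lowered form, Eb, taken from G minor. Stacking thirds in G minor on Eb gives Eb–G–Bb.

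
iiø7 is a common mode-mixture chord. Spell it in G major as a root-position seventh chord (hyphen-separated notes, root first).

A-C-Eb-G

iiø7 is built on scale degree 2, which is A in both G major and its parallel. In G minor the chord on A is A–C–Eb–G.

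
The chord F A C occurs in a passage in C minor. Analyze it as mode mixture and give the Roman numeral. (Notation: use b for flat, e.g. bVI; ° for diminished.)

IV

The root F is the diatonic 4th degree of C minor; the borrowing shows in the chord quality. The diatonic chord on degree 4 would be Fm (iv), but F–A–C is the major chord from C major. As a borrowed chord it is labeled IV.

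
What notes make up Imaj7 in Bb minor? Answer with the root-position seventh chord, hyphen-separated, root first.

The root, Bb, is scale degree 1 — the same note in Bb minor and Bb major; only the chord quality changes. Stacking thirds in Bb major on Bb gives Bb–D–F–A.

Bb-D-F-A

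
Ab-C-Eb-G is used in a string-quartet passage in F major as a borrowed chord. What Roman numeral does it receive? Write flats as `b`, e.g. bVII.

bIIImaj7

The root Ab is the lowered 3rd scale degree — diatonically F major has A there. The diatonic chord on degree 3 would be Am (iii), but Ab–C–Eb–G is the major-seventh chord from F minor. As a borrowed chord it is labeled bIIImaj7.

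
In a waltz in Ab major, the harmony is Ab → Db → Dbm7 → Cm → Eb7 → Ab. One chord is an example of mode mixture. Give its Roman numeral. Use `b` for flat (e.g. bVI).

iv7

In Ab major the diatonic chords are Ab, Bbm, Cm, Db, Eb, Fm, Gdim. Of the given chords, Ab, Db, Cm and Eb7 are diatonic. Dbm7 (Db–Fb–Ab–Cb) is not: scale degree 4 in Ab major carries Db (IV). In Ab minor the chord on that degree is Dbm7, so here it functions as iv7, borrowed from the parallel minor.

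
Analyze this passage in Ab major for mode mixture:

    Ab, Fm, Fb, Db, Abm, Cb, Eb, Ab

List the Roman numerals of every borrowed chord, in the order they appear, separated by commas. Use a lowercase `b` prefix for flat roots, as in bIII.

In Ab major the diatonic chords are Ab, Bbm, Cm, Db, Eb, Fm, Gdim. Ab, Fm, Db and Eb all belong to that set. But Fb (Fb–Ab–Cb) is foreign: the diatonic vi on degree 6 is Fm, whereas Fb comes from Ab minor. It is labeled bVI. Abm (Ab–Cb–Eb) doesn't fit — on degree 1 Ab major would have Ab (I). Abm is the degree-1 chord of Ab minor, so it is the borrowed i. Cb (Cb–Eb–Gb) is not: scale degree 3 in Ab major carries Cm (iii). In Ab minor the chord on that degree is Cb, so here it functions as bIII, borrowed from the parallel minor.

bVI, i, bIII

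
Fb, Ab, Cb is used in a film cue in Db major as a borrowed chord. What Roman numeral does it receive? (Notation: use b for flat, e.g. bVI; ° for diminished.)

bIII

Fb is the lowered form of scale degree 3 in Db major (the diatonic degree 3 is F). The diatonic chord on degree 3 would be Fm (iii), but Fb–Ab–Cb is the major chord from Db minor. As a borrowed chord it is labeled bIII.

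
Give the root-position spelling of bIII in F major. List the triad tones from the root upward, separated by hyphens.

The root of bIII is the lowered 3rd degree: A becomes Ab. Stacking thirds in F minor on Ab gives Ab–C–Eb.

Ab-C-Eb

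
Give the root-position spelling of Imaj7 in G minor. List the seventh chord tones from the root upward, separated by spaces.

The root, G, is scale degree 1 — the same note in G minor and G major; only the chord quality changes. Stacking thirds in G major on G gives G–B–D–F#.

G B D F#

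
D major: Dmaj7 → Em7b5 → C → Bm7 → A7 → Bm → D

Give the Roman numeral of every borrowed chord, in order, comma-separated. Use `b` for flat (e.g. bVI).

iiø7, bVII

In D major the diatonic chords are D, Em, F#m, G, A, Bm, C#dim. Dmaj7, Bm7, A7, Bm and D are all diatonic. Em7b5 (E–G–Bb–D) is not: scale degree 2 in D major carries Em (ii). In D minor the chord on that degree is Em7b5, so here it functions as iiø7, borrowed from the parallel minor. C (C–E–G) doesn't fit — on degree 7 D major would have C#dim (vii°). C is the degree-7 chord of D minor, so it is the borrowed bVII.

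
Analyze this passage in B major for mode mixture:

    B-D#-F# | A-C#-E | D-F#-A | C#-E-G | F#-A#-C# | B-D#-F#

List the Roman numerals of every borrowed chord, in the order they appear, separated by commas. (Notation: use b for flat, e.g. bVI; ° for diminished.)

bVII, bIII, ii°

B major has the diatonic set B, C#m, D#m, E, F#, G#m, A#dim. B–D#–F# = B and F#–A#–C# = F# both belong to that set. A–C#–E doesn't fit — on degree 7 B major would have A#dim (vii°). A is the degree-7 chord of B minor, so it is the borrowed bVII. D–F#–A doesn't fit — on degree 3 B major would have D#m (iii). D is the degree-3 chord of B minor, so it is the borrowed bIII. C#–E–G is not: scale degree 2 in B major carries C#m (ii). In B minor the chord on that degree is C#dim, so here it functions as ii°, borrowed from the parallel minor.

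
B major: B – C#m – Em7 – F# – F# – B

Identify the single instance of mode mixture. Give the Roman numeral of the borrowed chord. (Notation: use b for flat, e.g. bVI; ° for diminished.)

iv7

The diatonic triads in B major are B, C#m, D#m, E, F#, G#m, A#dim. B, C#m and F# all belong to that set. Em7 (E–G–B–D) is not: scale degree 4 in B major carries E (IV). In B minor the chord on that degree is Em7, so here it functions as iv7, borrowed from the parallel minor.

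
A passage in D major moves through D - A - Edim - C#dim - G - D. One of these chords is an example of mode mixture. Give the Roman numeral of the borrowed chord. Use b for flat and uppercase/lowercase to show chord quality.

ii°

In D major the diatonic chords are D, Em, F#m, G, A, Bm, C#dim. D, A, C#dim and G all belong to that set. Edim (E–G–Bb) doesn't fit — on degree 2 D major would have Em (ii). Edim is the degree-2 chord of D minor, so it is the borrowed ii°.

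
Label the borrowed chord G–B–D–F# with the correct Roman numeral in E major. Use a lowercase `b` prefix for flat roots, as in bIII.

bIIImaj7

In E major scale degree 3 is G#; G is its lowered form, from E minor. Diatonically E major has G#m (iii) on that degree; G–B–D–F# is instead the major-seventh chord native to E minor, so it takes the label bIIImaj7.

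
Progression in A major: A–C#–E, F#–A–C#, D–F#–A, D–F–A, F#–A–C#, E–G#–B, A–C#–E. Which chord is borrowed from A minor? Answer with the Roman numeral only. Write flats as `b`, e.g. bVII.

In A major the diatonic chords are A, Bm, C#m, D, E, F#m, G#dim. A–C#–E = A, F#–A–C# = F#m, D–F#–A = D and E–G#–B = E are all diatonic. D–F–A doesn't fit — on degree 4 A major would have D (IV). Dm is the degree-4 chord of A minor, so it is the borrowed iv.

iv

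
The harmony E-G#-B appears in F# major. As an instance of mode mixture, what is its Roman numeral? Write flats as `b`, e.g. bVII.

In F# major scale degree 7 is E#; E is its lowered form, from F# minor. E–G#–B is a major chord — the form found in F# minor, not the diatonic vii° (E#dim). Borrowed into F# major it is written bVII.

bVII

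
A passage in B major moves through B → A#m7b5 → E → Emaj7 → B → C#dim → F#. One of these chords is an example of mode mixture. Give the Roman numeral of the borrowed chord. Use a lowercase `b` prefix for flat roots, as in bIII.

ii°

The diatonic triads in B major are B, C#m, D#m, E, F#, G#m, A#dim. B, A#m7b5, E, Emaj7 and F# are all diatonic. C#dim (C#–E–G) doesn't fit — on degree 2 B major would have C#m (ii). C#dim is the degree-2 chord of B minor, so it is the borrowed ii°.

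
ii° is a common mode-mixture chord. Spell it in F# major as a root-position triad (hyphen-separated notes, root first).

G#-B-D

The root, G#, is scale degree 2 — the same note in F# major and F# minor; only the chord quality changes. Building the diminished chord from the parallel minor on G#: G#–B–D.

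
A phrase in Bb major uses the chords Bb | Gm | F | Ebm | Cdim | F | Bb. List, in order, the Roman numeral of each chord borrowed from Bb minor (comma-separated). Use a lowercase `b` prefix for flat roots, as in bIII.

iv, ii°

In Bb major the diatonic chords are Bb, Cm, Dm, Eb, F, Gm, Adim. Bb, Gm and F are all diatonic. But Ebm (Eb–Gb–Bb) is foreign: the diatonic IV on degree 4 is Eb, whereas Ebm comes from Bb minor. It is labeled iv. Cdim (C–Eb–Gb) doesn't fit — on degree 2 Bb major would have Cm (ii). Cdim is the degree-2 chord of Bb minor, so it is the borrowed ii°.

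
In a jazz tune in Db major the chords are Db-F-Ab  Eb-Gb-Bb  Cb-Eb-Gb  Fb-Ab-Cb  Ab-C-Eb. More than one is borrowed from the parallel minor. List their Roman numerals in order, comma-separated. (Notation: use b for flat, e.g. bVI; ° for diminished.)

bVII, bIII

The diatonic triads in Db major are Db, Ebm, Fm, Gb, Ab, Bbm, Cdim. Db–F–Ab = Db, Eb–Gb–Bb = Ebm and Ab–C–Eb = Ab all belong to that set. Cb–Eb–Gb is not: scale degree 7 in Db major carries Cdim (vii°). In Db minor the chord on that degree is Cb, so here it functions as bVII, borrowed from the parallel minor. But Fb–Ab–Cb is foreign: the diatonic iii on degree 3 is Fm, whereas Fb comes from Db minor. It is labeled bIII.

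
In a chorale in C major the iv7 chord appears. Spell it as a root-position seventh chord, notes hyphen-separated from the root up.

F-Ab-C-Eb

iv7 is built on scale degree 4, which is F in both C major and its parallel. Building the minor-seventh chord from the parallel minor on F: F–Ab–C–Eb.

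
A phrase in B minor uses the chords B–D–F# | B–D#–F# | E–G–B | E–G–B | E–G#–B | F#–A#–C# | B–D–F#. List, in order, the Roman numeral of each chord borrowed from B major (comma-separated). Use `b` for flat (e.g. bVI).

In B minor (with V from harmonic minor) the diatonic chords are Bm, C#dim, D, Em, F#, G, A. B–D–F# = Bm, E–G–B = Em and F#–A#–C# = F# are all diatonic. B–D#–F# doesn't fit — on degree 1 B minor would have Bm (i). B is the degree-1 chord of B major, so it is the borrowed I. E–G#–B is not: scale degree 4 in B minor carries Em (iv). In B major the chord on that degree is E, so here it functions as IV, borrowed from the parallel major.

I, IV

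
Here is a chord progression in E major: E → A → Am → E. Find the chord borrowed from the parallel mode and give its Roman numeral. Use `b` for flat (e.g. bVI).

The diatonic triads in E major are E, F#m, G#m, A, B, C#m, D#dim. Of the given chords, E and A are diatonic. But Am (A–C–E) is foreign: the diatonic IV on degree 4 is A, whereas Am comes from E minor. It is labeled iv.

iv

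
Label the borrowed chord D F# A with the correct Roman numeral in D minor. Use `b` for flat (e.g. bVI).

I

D is scale degree 1 in D minor. Diatonically D minor has Dm (i) on that degree; D–F#–A is instead the major chord native to D major, so it takes the label I.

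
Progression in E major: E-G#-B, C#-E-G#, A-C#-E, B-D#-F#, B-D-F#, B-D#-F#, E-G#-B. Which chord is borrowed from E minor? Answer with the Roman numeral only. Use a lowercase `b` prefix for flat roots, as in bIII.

v

E major has the diatonic set E, F#m, G#m, A, B, C#m, D#dim. Of the given chords, E–G#–B = E, C#–E–G# = C#m, A–C#–E = A and B–D#–F# = B are diatonic. But B–D–F# is foreign: the diatonic V on degree 5 is B, whereas Bm comes from E minor. It is labeled v.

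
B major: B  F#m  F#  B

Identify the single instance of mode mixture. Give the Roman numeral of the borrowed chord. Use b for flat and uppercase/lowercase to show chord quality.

The diatonic triads in B major are B, C#m, D#m, E, F#, G#m, A#dim. Of the given chords, B and F# are diatonic. But F#m (F#–A–C#) is foreign: the diatonic V on degree 5 is F#, whereas F#m comes from B minor. It is labeled v.

v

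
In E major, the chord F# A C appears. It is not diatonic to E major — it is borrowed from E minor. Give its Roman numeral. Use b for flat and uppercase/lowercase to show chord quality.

F# is scale degree 2 in E major. Diatonically E major has F#m (ii) on that degree; F#–A–C is instead the diminished chord native to E minor, so it takes the label ii°.

ii°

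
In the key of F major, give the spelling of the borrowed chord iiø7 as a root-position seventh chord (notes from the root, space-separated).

G Bb Db F

iiø7 is built on scale degree 2, which is G in both F major and its parallel. In F minor the chord on G is G–Bb–Db–F.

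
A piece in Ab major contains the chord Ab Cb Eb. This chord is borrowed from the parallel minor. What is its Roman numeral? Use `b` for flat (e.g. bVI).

i

The root Ab is the diatonic 1st degree of Ab major; the borrowing shows in the chord quality. The diatonic chord on degree 1 would be Ab (I), but Ab–Cb–Eb is the minor chord from Ab minor. As a borrowed chord it is labeled i.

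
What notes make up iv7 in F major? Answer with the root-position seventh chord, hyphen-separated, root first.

Bb-Db-F-Ab

The root, Bb, is scale degree 4 — the same note in F major and F minor; only the chord quality changes. Stacking thirds in F minor on Bb gives Bb–Db–F–Ab.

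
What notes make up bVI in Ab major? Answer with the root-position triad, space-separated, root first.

bVI is built on the lowered scale degree 6. In Ab major degree 6 is F; lowered it becomes Fb. In Ab minor the chord on Fb is Fb–Ab–Cb.

Fb Ab Cb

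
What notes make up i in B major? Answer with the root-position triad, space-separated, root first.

i is built on scale degree 1, which is B in both B major and its parallel. Stacking thirds in B minor on B gives B–D–F#.

B D F#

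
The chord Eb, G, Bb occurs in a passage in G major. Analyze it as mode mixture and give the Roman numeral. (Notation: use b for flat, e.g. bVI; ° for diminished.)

In G major scale degree 6 is E; Eb is its lowered form, from G minor. The diatonic chord on degree 6 would be Em (vi), but Eb–G–Bb is the major chord from G minor. As a borrowed chord it is labeled bVI.

bVI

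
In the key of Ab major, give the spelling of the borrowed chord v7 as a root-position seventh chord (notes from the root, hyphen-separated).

Eb-Gb-Bb-Db

v7 is built on scale degree 5, which is Eb in both Ab major and its parallel. Building the minor-seventh chord from the parallel minor on Eb: Eb–Gb–Bb–Db.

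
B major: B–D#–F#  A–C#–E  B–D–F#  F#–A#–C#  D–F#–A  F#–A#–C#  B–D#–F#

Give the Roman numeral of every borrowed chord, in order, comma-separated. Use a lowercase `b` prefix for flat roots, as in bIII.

bVII, i, bIII

The diatonic triads in B major are B, C#m, D#m, E, F#, G#m, A#dim. Of the given chords, B–D#–F# = B and F#–A#–C# = F# are diatonic. A–C#–E doesn't fit — on degree 7 B major would have A#dim (vii°). A is the degree-7 chord of B minor, so it is the borrowed bVII. B–D–F# doesn't fit — on degree 1 B major would have B (I). Bm is the degree-1 chord of B minor, so it is the borrowed i. D–F#–A doesn't fit — on degree 3 B major would have D#m (iii). D is the degree-3 chord of B minor, so it is the borrowed bIII.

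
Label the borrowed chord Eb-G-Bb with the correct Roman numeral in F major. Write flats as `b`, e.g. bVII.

The root Eb is the lowered 7th scale degree — diatonically F major has E there. Diatonically F major has Edim (vii°) on that degree; Eb–G–Bb is instead the major chord native to F minor, so it takes the label bVII.

bVII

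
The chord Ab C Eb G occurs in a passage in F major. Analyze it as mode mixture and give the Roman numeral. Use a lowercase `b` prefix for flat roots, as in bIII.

Ab is the lowered form of scale degree 3 in F major (the diatonic degree 3 is A). The diatonic chord on degree 3 would be Am (iii), but Ab–C–Eb–G is the major-seventh chord from F minor. As a borrowed chord it is labeled bIIImaj7.

bIIImaj7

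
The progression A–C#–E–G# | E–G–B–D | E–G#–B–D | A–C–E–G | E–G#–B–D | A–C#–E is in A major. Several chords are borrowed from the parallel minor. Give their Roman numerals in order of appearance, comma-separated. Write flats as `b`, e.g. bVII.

v7, i7

A major has the diatonic set A, Bm, C#m, D, E, F#m, G#dim. Of the given chords, A–C#–E–G# = Amaj7, E–G#–B–D = E7 and A–C#–E = A are diatonic. E–G–B–D doesn't fit — on degree 5 A major would have E (V). Em7 is the degree-5 chord of A minor, so it is the borrowed v7. A–C–E–G doesn't fit — on degree 1 A major would have A (I). Am7 is the degree-1 chord of A minor, so it is the borrowed i7.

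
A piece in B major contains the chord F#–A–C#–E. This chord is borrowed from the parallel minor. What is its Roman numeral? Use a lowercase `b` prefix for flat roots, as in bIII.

v7

F# is scale degree 5 in B major. The diatonic chord on degree 5 would be F# (V), but F#–A–C#–E is the minor-seventh chord from B minor. As a borrowed chord it is labeled v7.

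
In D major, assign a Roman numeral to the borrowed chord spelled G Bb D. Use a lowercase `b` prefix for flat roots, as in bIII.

iv

G is scale degree 4 in D major. G–Bb–D is a minor chord — the form found in D minor, not the diatonic IV (G). Borrowed into D major it is written iv.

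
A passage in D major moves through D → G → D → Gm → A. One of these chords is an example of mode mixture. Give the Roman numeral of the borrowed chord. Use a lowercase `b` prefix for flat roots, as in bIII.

iv

The diatonic triads in D major are D, Em, F#m, G, A, Bm, C#dim. D, G and A all belong to that set. Gm (G–Bb–D) doesn't fit — on degree 4 D major would have G (IV). Gm is the degree-4 chord of D minor, so it is the borrowed iv.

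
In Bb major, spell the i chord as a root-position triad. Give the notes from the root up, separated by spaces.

Bb Db F

i is built on scale degree 1, which is Bb in both Bb major and its parallel. Stacking thirds in Bb minor on Bb gives Bb–Db–F.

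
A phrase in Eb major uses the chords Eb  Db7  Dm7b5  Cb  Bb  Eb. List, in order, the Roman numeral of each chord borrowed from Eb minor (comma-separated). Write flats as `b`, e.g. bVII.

The diatonic triads in Eb major are Eb, Fm, Gm, Ab, Bb, Cm, Ddim. Of the given chords, Eb, Dm7b5 and Bb are diatonic. But Db7 (Db–F–Ab–Cb) is foreign: the diatonic vii° on degree 7 is Ddim, whereas Db7 comes from Eb minor. It is labeled bVII7. Cb (Cb–Eb–Gb) is not: scale degree 6 in Eb major carries Cm (vi). In Eb minor the chord on that degree is Cb, so here it functions as bVI, borrowed from the parallel minor.

bVII7, bVI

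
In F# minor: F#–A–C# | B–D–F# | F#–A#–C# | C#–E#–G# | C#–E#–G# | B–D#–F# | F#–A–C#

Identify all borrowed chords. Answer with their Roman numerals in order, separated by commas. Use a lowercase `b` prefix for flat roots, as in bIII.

I, IV

F# minor has the diatonic set F#m, G#dim, A, Bm, C#, D, E (with V from harmonic minor). F#–A–C# = F#m, B–D–F# = Bm and C#–E#–G# = C# all belong to that set. But F#–A#–C# is foreign: the diatonic i on degree 1 is F#m, whereas F# comes from F# major. It is labeled I. But B–D#–F# is foreign: the diatonic iv on degree 4 is Bm, whereas B comes from F# major. It is labeled IV.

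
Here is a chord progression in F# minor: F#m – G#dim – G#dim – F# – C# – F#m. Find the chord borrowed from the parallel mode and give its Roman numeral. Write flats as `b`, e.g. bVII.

In F# minor (with V from harmonic minor) the diatonic chords are F#m, G#dim, A, Bm, C#, D, E. F#m, G#dim and C# are all diatonic. But F# (F#–A#–C#) is foreign: the diatonic i on degree 1 is F#m, whereas F# comes from F# major. It is labeled I.

I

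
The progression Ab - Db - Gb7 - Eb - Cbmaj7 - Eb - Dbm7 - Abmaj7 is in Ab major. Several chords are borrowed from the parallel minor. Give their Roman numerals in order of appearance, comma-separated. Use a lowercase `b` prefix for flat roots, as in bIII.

The diatonic triads in Ab major are Ab, Bbm, Cm, Db, Eb, Fm, Gdim. Ab, Db, Eb and Abmaj7 are all diatonic. Gb7 (Gb–Bb–Db–Fb) doesn't fit — on degree 7 Ab major would have Gdim (vii°). Gb7 is the degree-7 chord of Ab minor, so it is the borrowed bVII7. But Cbmaj7 (Cb–Eb–Gb–Bb) is foreign: the diatonic iii on degree 3 is Cm, whereas Cbmaj7 comes from Ab minor. It is labeled bIIImaj7. Dbm7 (Db–Fb–Ab–Cb) doesn't fit — on degree 4 Ab major would have Db (IV). Dbm7 is the degree-4 chord of Ab minor, so it is the borrowed iv7.

bVII7, bIIImaj7, iv7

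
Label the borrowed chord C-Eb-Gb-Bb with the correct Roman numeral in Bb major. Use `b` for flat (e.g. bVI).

The root C is the diatonic 2nd degree of Bb major; the borrowing shows in the chord quality. The diatonic chord on degree 2 would be Cm (ii), but C–Eb–Gb–Bb is the half-diminished-seventh chord from Bb minor. As a borrowed chord it is labeled iiø7.

iiø7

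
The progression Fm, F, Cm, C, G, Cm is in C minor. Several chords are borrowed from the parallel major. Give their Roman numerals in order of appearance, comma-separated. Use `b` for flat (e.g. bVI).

C minor has the diatonic set Cm, Ddim, Eb, Fm, G, Ab, Bb (with V from harmonic minor). Of the given chords, Fm, Cm and G are diatonic. F (F–A–C) is not: scale degree 4 in C minor carries Fm (iv). In C major the chord on that degree is F, so here it functions as IV, borrowed from the parallel major. C (C–E–G) is not: scale degree 1 in C minor carries Cm (i). In C major the chord on that degree is C, so here it functions as I, borrowed from the parallel major.

IV, I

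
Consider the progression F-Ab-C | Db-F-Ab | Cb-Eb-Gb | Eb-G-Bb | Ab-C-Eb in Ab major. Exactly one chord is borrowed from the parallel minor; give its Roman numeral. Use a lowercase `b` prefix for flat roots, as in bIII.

bIII

Ab major has the diatonic set Ab, Bbm, Cm, Db, Eb, Fm, Gdim. F–Ab–C = Fm, Db–F–Ab = Db, Eb–G–Bb = Eb and Ab–C–Eb = Ab are all diatonic. Cb–Eb–Gb is not: scale degree 3 in Ab major carries Cm (iii). In Ab minor the chord on that degree is Cb, so here it functions as bIII, borrowed from the parallel minor.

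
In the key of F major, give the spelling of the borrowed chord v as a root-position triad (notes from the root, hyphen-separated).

The root, C, is scale degree 5 — the same note in F major and F minor; only the chord quality changes. Building the minor chord from the parallel minor on C: C–Eb–G.

C-Eb-G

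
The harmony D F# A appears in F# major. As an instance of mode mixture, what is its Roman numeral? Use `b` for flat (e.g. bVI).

The root D is the lowered 6th scale degree — diatonically F# major has D# there. D–F#–A is a major chord — the form found in F# minor, not the diatonic vi (D#m). Borrowed into F# major it is written bVI.

bVI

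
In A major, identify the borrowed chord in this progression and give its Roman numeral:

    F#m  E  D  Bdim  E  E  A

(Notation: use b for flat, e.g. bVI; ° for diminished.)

ii°

In A major the diatonic chords are A, Bm, C#m, D, E, F#m, G#dim. Of the given chords, F#m, E, D and A are diatonic. But Bdim (B–D–F) is foreign: the diatonic ii on degree 2 is Bm, whereas Bdim comes from A minor. It is labeled ii°.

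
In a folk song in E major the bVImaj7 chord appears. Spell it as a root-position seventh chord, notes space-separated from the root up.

C E G B

The root of bVImaj7 is the lowered 6th degree: C# becomes C. Stacking thirds in E minor on C gives C–E–G–B.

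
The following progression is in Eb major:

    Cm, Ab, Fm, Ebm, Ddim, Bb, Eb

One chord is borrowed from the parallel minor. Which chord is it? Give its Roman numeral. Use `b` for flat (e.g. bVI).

i

The diatonic triads in Eb major are Eb, Fm, Gm, Ab, Bb, Cm, Ddim. Cm, Ab, Fm, Ddim, Bb and Eb all belong to that set. But Ebm (Eb–Gb–Bb) is foreign: the diatonic I on degree 1 is Eb, whereas Ebm comes from Eb minor. It is labeled i.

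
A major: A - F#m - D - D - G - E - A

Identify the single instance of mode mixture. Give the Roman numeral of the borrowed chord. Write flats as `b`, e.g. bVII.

bVII

In A major the diatonic chords are A, Bm, C#m, D, E, F#m, G#dim. Of the given chords, A, F#m, D and E are diatonic. But G (G–B–D) is foreign: the diatonic vii° on degree 7 is G#dim, whereas G comes from A minor. It is labeled bVII.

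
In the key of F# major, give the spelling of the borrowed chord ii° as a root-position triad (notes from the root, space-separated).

ii° is built on scale degree 2, which is G# in both F# major and its parallel. Building the diminished chord from the parallel minor on G#: G#–B–D.

G# B D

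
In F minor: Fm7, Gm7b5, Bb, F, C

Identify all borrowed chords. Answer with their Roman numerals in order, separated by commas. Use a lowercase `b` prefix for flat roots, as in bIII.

F minor has the diatonic set Fm, Gdim, Ab, Bbm, C, Db, Eb (with V from harmonic minor). Of the given chords, Fm7, Gm7b5 and C are diatonic. Bb (Bb–D–F) doesn't fit — on degree 4 F minor would have Bbm (iv). Bb is the degree-4 chord of F major, so it is the borrowed IV. But F (F–A–C) is foreign: the diatonic i on degree 1 is Fm, whereas F comes from F major. It is labeled I.

IV, I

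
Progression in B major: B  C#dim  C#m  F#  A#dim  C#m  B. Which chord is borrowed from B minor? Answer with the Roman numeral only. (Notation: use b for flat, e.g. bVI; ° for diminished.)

ii°

B major has the diatonic set B, C#m, D#m, E, F#, G#m, A#dim. B, C#m, F# and A#dim all belong to that set. But C#dim (C#–E–G) is foreign: the diatonic ii on degree 2 is C#m, whereas C#dim comes from B minor. It is labeled ii°.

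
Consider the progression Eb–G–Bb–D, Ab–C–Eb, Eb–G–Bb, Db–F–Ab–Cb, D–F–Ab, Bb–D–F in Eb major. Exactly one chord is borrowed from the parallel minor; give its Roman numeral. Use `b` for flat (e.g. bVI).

bVII7

In Eb major the diatonic chords are Eb, Fm, Gm, Ab, Bb, Cm, Ddim. Eb–G–Bb–D = Ebmaj7, Ab–C–Eb = Ab, Eb–G–Bb = Eb, D–F–Ab = Ddim and Bb–D–F = Bb all belong to that set. Db–F–Ab–Cb doesn't fit — on degree 7 Eb major would have Ddim (vii°). Db7 is the degree-7 chord of Eb minor, so it is the borrowed bVII7.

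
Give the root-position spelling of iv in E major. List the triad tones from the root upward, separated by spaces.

iv is built on scale degree 4, which is A in both E major and its parallel. Stacking thirds in E minor on A gives A–C–E.

A C E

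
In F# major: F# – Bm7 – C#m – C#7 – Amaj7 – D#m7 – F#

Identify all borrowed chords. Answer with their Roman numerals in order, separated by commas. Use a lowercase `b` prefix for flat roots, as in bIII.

In F# major the diatonic chords are F#, G#m, A#m, B, C#, D#m, E#dim. F#, C#7 and D#m7 are all diatonic. Bm7 (B–D–F#–A) doesn't fit — on degree 4 F# major would have B (IV). Bm7 is the degree-4 chord of F# minor, so it is the borrowed iv7. But C#m (C#–E–G#) is foreign: the diatonic V on degree 5 is C#, whereas C#m comes from F# minor. It is labeled v. Amaj7 (A–C#–E–G#) doesn't fit — on degree 3 F# major would have A#m (iii). Amaj7 is the degree-3 chord of F# minor, so it is the borrowed bIIImaj7.

iv7, v, bIIImaj7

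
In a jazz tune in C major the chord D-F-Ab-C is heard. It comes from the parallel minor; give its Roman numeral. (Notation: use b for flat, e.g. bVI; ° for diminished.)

D is scale degree 2 in C major. Diatonically C major has Dm (ii) on that degree; D–F–Ab–C is instead the half-diminished-seventh chord native to C minor, so it takes the label iiø7.

iiø7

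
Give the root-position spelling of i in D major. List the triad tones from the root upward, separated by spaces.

D F A

i is built on scale degree 1, which is D in both D major and its parallel. Stacking thirds in D minor on D gives D–F–A.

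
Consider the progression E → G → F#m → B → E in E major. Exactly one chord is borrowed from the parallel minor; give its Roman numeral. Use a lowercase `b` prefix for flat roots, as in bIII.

bIII

The diatonic triads in E major are E, F#m, G#m, A, B, C#m, D#dim. Of the given chords, E, F#m and B are diatonic. G (G–B–D) doesn't fit — on degree 3 E major would have G#m (iii). G is the degree-3 chord of E minor, so it is the borrowed bIII.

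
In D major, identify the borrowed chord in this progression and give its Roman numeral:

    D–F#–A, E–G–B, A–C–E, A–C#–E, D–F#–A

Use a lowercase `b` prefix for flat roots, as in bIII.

v

D major has the diatonic set D, Em, F#m, G, A, Bm, C#dim. Of the given chords, D–F#–A = D, E–G–B = Em and A–C#–E = A are diatonic. A–C–E is not: scale degree 5 in D major carries A (V). In D minor the chord on that degree is Am, so here it functions as v, borrowed from the parallel minor.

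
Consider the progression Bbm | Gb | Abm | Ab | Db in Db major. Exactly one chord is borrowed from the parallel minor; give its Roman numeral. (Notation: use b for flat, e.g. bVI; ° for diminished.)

v

In Db major the diatonic chords are Db, Ebm, Fm, Gb, Ab, Bbm, Cdim. Bbm, Gb, Ab and Db are all diatonic. Abm (Ab–Cb–Eb) doesn't fit — on degree 5 Db major would have Ab (V). Abm is the degree-5 chord of Db minor, so it is the borrowed v.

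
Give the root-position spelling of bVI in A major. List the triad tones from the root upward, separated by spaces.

F A C

bVI is built on the lowered scale degree 6. In A major degree 6 is F#; lowered it becomes F. Building the major chord from the parallel minor on F: F–A–C.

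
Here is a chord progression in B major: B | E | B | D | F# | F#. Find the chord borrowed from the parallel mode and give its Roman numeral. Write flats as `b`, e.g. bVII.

bIII

B major has the diatonic set B, C#m, D#m, E, F#, G#m, A#dim. B, E and F# are all diatonic. But D (D–F#–A) is foreign: the diatonic iii on degree 3 is D#m, whereas D comes from B minor. It is labeled bIII.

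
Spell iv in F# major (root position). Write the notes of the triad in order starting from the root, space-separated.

B D F#

The root, B, is scale degree 4 — the same note in F# major and F# minor; only the chord quality changes. In F# minor the chord on B is B–D–F#.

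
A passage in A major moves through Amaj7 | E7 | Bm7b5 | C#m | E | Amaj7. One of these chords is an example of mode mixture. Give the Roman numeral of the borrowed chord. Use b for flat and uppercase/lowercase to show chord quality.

In A major the diatonic chords are A, Bm, C#m, D, E, F#m, G#dim. Amaj7, E7, C#m and E all belong to that set. Bm7b5 (B–D–F–A) is not: scale degree 2 in A major carries Bm (ii). In A minor the chord on that degree is Bm7b5, so here it functions as iiø7, borrowed from the parallel minor.

iiø7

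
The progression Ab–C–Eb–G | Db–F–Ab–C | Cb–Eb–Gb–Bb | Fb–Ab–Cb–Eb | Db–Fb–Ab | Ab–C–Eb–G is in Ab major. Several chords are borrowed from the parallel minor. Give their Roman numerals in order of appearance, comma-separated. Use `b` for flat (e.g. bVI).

bIIImaj7, bVImaj7, iv

Ab major has the diatonic set Ab, Bbm, Cm, Db, Eb, Fm, Gdim. Ab–C–Eb–G = Abmaj7 and Db–F–Ab–C = Dbmaj7 are both diatonic. Cb–Eb–Gb–Bb is not: scale degree 3 in Ab major carries Cm (iii). In Ab minor the chord on that degree is Cbmaj7, so here it functions as bIIImaj7, borrowed from the parallel minor. But Fb–Ab–Cb–Eb is foreign: the diatonic vi on degree 6 is Fm, whereas Fbmaj7 comes from Ab minor. It is labeled bVImaj7. Db–Fb–Ab is not: scale degree 4 in Ab major carries Db (IV). In Ab minor the chord on that degree is Dbm, so here it functions as iv, borrowed from the parallel minor.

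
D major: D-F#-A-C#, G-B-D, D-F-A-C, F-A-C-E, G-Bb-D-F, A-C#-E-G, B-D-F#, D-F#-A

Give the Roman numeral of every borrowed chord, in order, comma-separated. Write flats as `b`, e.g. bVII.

i7, bIIImaj7, iv7

The diatonic triads in D major are D, Em, F#m, G, A, Bm, C#dim. D–F#–A–C# = Dmaj7, G–B–D = G, A–C#–E–G = A7, B–D–F# = Bm and D–F#–A = D all belong to that set. But D–F–A–C is foreign: the diatonic I on degree 1 is D, whereas Dm7 comes from D minor. It is labeled i7. But F–A–C–E is foreign: the diatonic iii on degree 3 is F#m, whereas Fmaj7 comes from D minor. It is labeled bIIImaj7. G–Bb–D–F doesn't fit — on degree 4 D major would have G (IV). Gm7 is the degree-4 chord of D minor, so it is the borrowed iv7.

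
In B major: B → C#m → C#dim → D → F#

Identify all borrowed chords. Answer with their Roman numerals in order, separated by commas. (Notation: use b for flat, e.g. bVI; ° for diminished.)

ii°, bIII

B major has the diatonic set B, C#m, D#m, E, F#, G#m, A#dim. Of the given chords, B, C#m and F# are diatonic. C#dim (C#–E–G) doesn't fit — on degree 2 B major would have C#m (ii). C#dim is the degree-2 chord of B minor, so it is the borrowed ii°. But D (D–F#–A) is foreign: the diatonic iii on degree 3 is D#m, whereas D comes from B minor. It is labeled bIII.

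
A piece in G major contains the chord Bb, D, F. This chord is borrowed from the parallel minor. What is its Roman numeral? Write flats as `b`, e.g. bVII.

bIII

In G major scale degree 3 is B; Bb is its lowered form, from G minor. The diatonic chord on degree 3 would be Bm (iii), but Bb–D–F is the major chord from G minor. As a borrowed chord it is labeled bIII.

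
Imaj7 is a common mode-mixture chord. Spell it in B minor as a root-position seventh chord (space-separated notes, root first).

B D# F# A#

Imaj7 is built on scale degree 1, which is B in both B minor and its parallel. Building the major-seventh chord from the parallel major on B: B–D#–F#–A#.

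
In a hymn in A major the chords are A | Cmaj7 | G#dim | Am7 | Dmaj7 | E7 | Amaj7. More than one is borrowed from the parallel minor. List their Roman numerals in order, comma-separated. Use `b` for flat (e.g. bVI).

bIIImaj7, i7

A major has the diatonic set A, Bm, C#m, D, E, F#m, G#dim. Of the given chords, A, G#dim, Dmaj7, E7 and Amaj7 are diatonic. Cmaj7 (C–E–G–B) doesn't fit — on degree 3 A major would have C#m (iii). Cmaj7 is the degree-3 chord of A minor, so it is the borrowed bIIImaj7. But Am7 (A–C–E–G) is foreign: the diatonic I on degree 1 is A, whereas Am7 comes from A minor. It is labeled i7.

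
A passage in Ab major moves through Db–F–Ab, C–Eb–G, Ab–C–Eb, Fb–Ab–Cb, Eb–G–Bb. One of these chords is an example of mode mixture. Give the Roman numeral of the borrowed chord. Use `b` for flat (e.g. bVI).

The diatonic triads in Ab major are Ab, Bbm, Cm, Db, Eb, Fm, Gdim. Of the given chords, Db–F–Ab = Db, C–Eb–G = Cm, Ab–C–Eb = Ab and Eb–G–Bb = Eb are diatonic. Fb–Ab–Cb is not: scale degree 6 in Ab major carries Fm (vi). In Ab minor the chord on that degree is Fb, so here it functions as bVI, borrowed from the parallel minor.

bVI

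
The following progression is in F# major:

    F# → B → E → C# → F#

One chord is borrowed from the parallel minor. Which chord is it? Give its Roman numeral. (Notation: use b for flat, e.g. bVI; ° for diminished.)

In F# major the diatonic chords are F#, G#m, A#m, B, C#, D#m, E#dim. F#, B and C# are all diatonic. But E (E–G#–B) is foreign: the diatonic vii° on degree 7 is E#dim, whereas E comes from F# minor. It is labeled bVII.

bVII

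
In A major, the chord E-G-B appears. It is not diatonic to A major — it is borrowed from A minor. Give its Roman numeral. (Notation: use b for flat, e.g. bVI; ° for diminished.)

E is scale degree 5 in A major. Diatonically A major has E (V) on that degree; E–G–B is instead the minor chord native to A minor, so it takes the label v.

v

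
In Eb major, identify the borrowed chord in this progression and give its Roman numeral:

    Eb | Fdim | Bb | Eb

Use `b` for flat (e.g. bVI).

The diatonic triads in Eb major are Eb, Fm, Gm, Ab, Bb, Cm, Ddim. Eb and Bb are both diatonic. Fdim (F–Ab–Cb) is not: scale degree 2 in Eb major carries Fm (ii). In Eb minor the chord on that degree is Fdim, so here it functions as ii°, borrowed from the parallel minor.

ii°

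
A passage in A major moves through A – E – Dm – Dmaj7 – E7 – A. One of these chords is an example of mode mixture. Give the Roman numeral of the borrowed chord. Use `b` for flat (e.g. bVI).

In A major the diatonic chords are A, Bm, C#m, D, E, F#m, G#dim. A, E, Dmaj7 and E7 are all diatonic. Dm (D–F–A) doesn't fit — on degree 4 A major would have D (IV). Dm is the degree-4 chord of A minor, so it is the borrowed iv.

iv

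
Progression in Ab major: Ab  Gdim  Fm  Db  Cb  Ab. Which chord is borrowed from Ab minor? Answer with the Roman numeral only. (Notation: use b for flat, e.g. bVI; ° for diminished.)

bIII

The diatonic triads in Ab major are Ab, Bbm, Cm, Db, Eb, Fm, Gdim. Ab, Gdim, Fm and Db all belong to that set. But Cb (Cb–Eb–Gb) is foreign: the diatonic iii on degree 3 is Cm, whereas Cb comes from Ab minor. It is labeled bIII.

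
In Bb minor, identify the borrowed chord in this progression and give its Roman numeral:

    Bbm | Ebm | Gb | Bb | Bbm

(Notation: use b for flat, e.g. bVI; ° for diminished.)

I

The diatonic triads in Bb minor (with V from harmonic minor) are Bbm, Cdim, Db, Ebm, F, Gb, Ab. Bbm, Ebm and Gb are all diatonic. But Bb (Bb–D–F) is foreign: the diatonic i on degree 1 is Bbm, whereas Bb comes from Bb major. It is labeled I.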